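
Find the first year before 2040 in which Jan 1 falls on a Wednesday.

Jan 1 advances by 2 weekdays after a leap year and by 1 after a common year.
2040: Jan 1 is Sunday (leap).
2039: Saturday
2038: Friday
2037: Thursday
2036: Tuesday (leap)
2035: Monday
2034: Sunday
2033: Saturday
2032: Thursday (leap)
2031: Wednesday
2031 begins on a Wednesday

2031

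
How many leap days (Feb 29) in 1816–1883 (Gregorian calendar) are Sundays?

Leap years in 1816–1883: 17 of them.
Feb 29 weekday advances by 5 (mod 7) from one leap year to the next four years later (or differs when a century non-leap intervenes).
Leap-day weekdays: 1816:Thu 1820:Tue 1824:Sun✓ 1828:Fri 1832:Wed 1836:Mon 1840:Sat 1844:Thu 1848:Tue 1852:Sun✓ 1856:Fri 1860:Wed 1864:Mon 1868:Sat 1872:Thu 1876:Tue 1880:Sun✓
Sunday: 1824, 1852, 1880 → 3.

3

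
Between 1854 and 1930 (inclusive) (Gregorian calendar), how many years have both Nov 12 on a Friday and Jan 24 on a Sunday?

8

Check each year's weekday for Nov 12 and Jan 24:
  1854: Sun/Tue  1855: Mon/Wed  1856: Wed/Thu  1857: Thu/Sat  1858: Fri/Sun ✓  1859: Sat/Mon  1860: Mon/Tue  1861: Tue/Thu  1862: Wed/Fri  1863: Thu/Sat  1864: Sat/Sun  1865: Sun/Tue  1866: Mon/Wed  1867: Tue/Thu  …(49 more)…  1917: Mon/Wed  1918: Tue/Thu  1919: Wed/Fri  1920: Fri/Sat  1921: Sat/Mon  1922: Sun/Tue  1923: Mon/Wed  1924: Wed/Thu  1925: Thu/Sat  1926: Fri/Sun ✓  1927: Sat/Mon  1928: Mon/Tue  1929: Tue/Thu  1930: Wed/Fri
Both conditions hold in: 1858, 1869, 1875, 1886, 1897, 1909, 1915, 1926 — 8.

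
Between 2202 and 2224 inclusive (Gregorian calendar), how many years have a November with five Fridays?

7

November has 30 days; it has five Fridays when Friday falls among the first (month-length − 28) days — i.e. when November 1 is one of Friday/Thursday.
November 1 by year: 2202:Mon 2203:Tue 2204:Thu✓ 2205:Fri✓ 2206:Sat 2207:Sun 2208:Tue 2209:Wed 2210:Thu✓ 2211:Fri✓ 2212:Sun 2213:Mon 2214:Tue 2215:Wed 2216:Fri✓ 2217:Sat 2218:Sun 2219:Mon 2220:Wed 2221:Thu✓ 2222:Fri✓ 2223:Sat 2224:Mon
Years with five Fridays: 2204, 2205, 2210, 2211, 2216, 2221, 2222 → 7.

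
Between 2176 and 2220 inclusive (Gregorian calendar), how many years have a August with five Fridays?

August has 31 days; it has five Fridays when Friday falls among the first (month-length − 28) days — i.e. when August 1 is one of Friday/Thursday/Wednesday.
August 1 by year: 2176:Thu✓ 2177:Fri✓ 2178:Sat 2179:Sun 2180:Tue 2181:Wed✓ 2182:Thu✓ 2183:Fri✓ 2184:Sun 2185:Mon 2186:Tue 2187:Wed✓ 2188:Fri✓ 2189:Sat 2190:Sun …(15 more)… 2206:Fri✓ 2207:Sat 2208:Mon 2209:Tue 2210:Wed✓ 2211:Thu✓ 2212:Sat 2213:Sun 2214:Mon 2215:Tue 2216:Thu✓ 2217:Fri✓ 2218:Sat 2219:Sun 2220:Tue
Years with five Fridays: 2176, 2177, 2181, 2182, 2183, 2187, 2188, 2192, 2193, 2194, 2198, 2199, 2200, 2204, 2205, 2206, 2210, 2211, 2216, 2217 → 20.

20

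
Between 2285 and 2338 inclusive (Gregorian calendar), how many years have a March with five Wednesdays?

23

March has 31 days; it has five Wednesdays when Wednesday falls among the first (month-length − 28) days — i.e. when March 1 is one of Wednesday/Tuesday/Monday.
March 1 by year: 2285:Sun 2286:Mon✓ 2287:Tue✓ 2288:Thu 2289:Fri 2290:Sat 2291:Sun 2292:Tue✓ 2293:Wed✓ 2294:Thu 2295:Fri 2296:Sun 2297:Mon✓ 2298:Tue✓ 2299:Wed✓ …(24 more)… 2324:Sat 2325:Sun 2326:Mon✓ 2327:Tue✓ 2328:Thu 2329:Fri 2330:Sat 2331:Sun 2332:Tue✓ 2333:Wed✓ 2334:Thu 2335:Fri 2336:Sun 2337:Mon✓ 2338:Tue✓
Years with five Wednesdays: 2286, 2287, 2292, 2293, 2297, 2298, 2299, 2304, 2305, 2309, 2310, 2311, 2315, 2316, 2320, 2321, 2322, 2326, 2327, 2332, 2333, 2337, 2338 → 23.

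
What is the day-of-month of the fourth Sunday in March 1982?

28

March 1, 1982 is a Monday, so the first Sunday is the 7th.
The fourth Sunday is 7 + 21 = 28.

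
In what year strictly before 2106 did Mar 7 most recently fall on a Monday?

2101

From one year to the next, a fixed date's weekday advances by 1, or by 2 when a Feb 29 lies between the two dates.
2106: March 7 is Sunday.
2105: Saturday (−1)
2104: Friday (−1)
2103: Wednesday (−2)
2102: Tuesday (−1)
2101: Monday (−1)
Mar 7 falls on a Monday in 2101.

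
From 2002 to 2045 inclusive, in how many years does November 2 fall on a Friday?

6

Track November 2's weekday year by year (advancing +1, or +2 across a Feb 29):
  2002: Sat  2003: Sun (+1)  2004: Tue (+2)  2005: Wed (+1)  2006: Thu (+1)
  2007: Fri (+1) ✓  2008: Sun (+2)  2009: Mon (+1)  2010: Tue (+1)  2011: Wed (+1)
  2012: Fri (+2) ✓  2013: Sat (+1)  2014: Sun (+1)  2015: Mon (+1)  … (16 more years) …
  2032: Tue (+2)  2033: Wed (+1)  2034: Thu (+1)  2035: Fri (+1) ✓  2036: Sun (+2)
  2037: Mon (+1)  2038: Tue (+1)  2039: Wed (+1)  2040: Fri (+2) ✓  2041: Sat (+1)
  2042: Sun (+1)  2043: Mon (+1)  2044: Wed (+2)  2045: Thu (+1)
Friday years: 2007, 2012, 2018, 2029, 2035, 2040 — 6 in total.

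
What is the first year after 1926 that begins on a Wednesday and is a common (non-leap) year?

1930

Jan 1 advances by 2 weekdays after a leap year and by 1 after a common year.
1926: Jan 1 is Friday.
1927: Saturday
1928: Sunday (leap)
1929: Tuesday
1930: Wednesday
1930 begins on a Wednesday and is a common year.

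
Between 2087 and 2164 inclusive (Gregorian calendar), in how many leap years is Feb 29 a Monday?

2

Leap years in 2087–2164: 19 of them.
Feb 29 weekday advances by 5 (mod 7) from one leap year to the next four years later (or differs when a century non-leap intervenes).
Leap-day weekdays: 2088:Sun 2092:Fri 2096:Wed 2104:Fri 2108:Wed 2112:Mon✓ 2116:Sat 2120:Thu 2124:Tue 2128:Sun 2132:Fri 2136:Wed 2140:Mon✓ 2144:Sat 2148:Thu 2152:Tue 2156:Sun 2160:Fri 2164:Wed
Monday: 2112, 2140 → 2.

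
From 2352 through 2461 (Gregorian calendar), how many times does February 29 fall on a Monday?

Leap years in 2352–2461: 28 of them.
Feb 29 weekday advances by 5 (mod 7) from one leap year to the next four years later (or differs when a century non-leap intervenes).
Leap-day weekdays: 2352:Fri 2356:Wed 2360:Mon✓ 2364:Sat 2368:Thu 2372:Tue 2376:Sun 2380:Fri 2384:Wed 2388:Mon✓ 2392:Sat 2396:Thu 2400:Tue 2404:Sun 2408:Fri 2412:Wed 2416:Mon✓ 2420:Sat 2424:Thu 2428:Tue 2432:Sun 2436:Fri 2440:Wed 2444:Mon✓ 2448:Sat 2452:Thu 2456:Tue 2460:Sun
Monday: 2360, 2388, 2416, 2444 → 4.

4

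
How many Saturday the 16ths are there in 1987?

Check the 16th of each month of 1987: Jan 16: Fri, Feb 16: Mon, Mar 16: Mon, Apr 16: Thu, May 16: Sat, Jun 16: Tue, Jul 16: Thu, Aug 16: Sun, Sep 16: Wed, Oct 16: Fri, Nov 16: Mon, Dec 16: Wed.
Saturday occurs in May — 1 month.

1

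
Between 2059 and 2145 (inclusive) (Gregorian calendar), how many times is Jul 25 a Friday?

13

Track Jul 25's weekday year by year (advancing +1, or +2 across a Feb 29):
  2059: Fri ✓  2060: Sun (+2)  2061: Mon (+1)  2062: Tue (+1)  2063: Wed (+1)
  2064: Fri (+2) ✓  2065: Sat (+1)  2066: Sun (+1)  2067: Mon (+1)  2068: Wed (+2)
  2069: Thu (+1)  2070: Fri (+1) ✓  2071: Sat (+1)  2072: Mon (+2)  … (59 more years) …
  2132: Fri (+2) ✓  2133: Sat (+1)  2134: Sun (+1)  2135: Mon (+1)  2136: Wed (+2)
  2137: Thu (+1)  2138: Fri (+1) ✓  2139: Sat (+1)  2140: Mon (+2)  2141: Tue (+1)
  2142: Wed (+1)  2143: Thu (+1)  2144: Sat (+2)  2145: Sun (+1)
Friday years: 2059, 2064, 2070, 2081, 2087, 2092, 2098, 2104, 2110, 2121, 2127, 2132, 2138 — 13 in total.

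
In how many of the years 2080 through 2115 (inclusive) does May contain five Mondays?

14

May has 31 days; it has five Mondays when Monday falls among the first (month-length − 28) days — i.e. when May 1 is one of Monday/Sunday/Saturday.
May 1 by year: 2080:Wed 2081:Thu 2082:Fri 2083:Sat✓ 2084:Mon✓ 2085:Tue 2086:Wed 2087:Thu 2088:Sat✓ 2089:Sun✓ 2090:Mon✓ 2091:Tue 2092:Thu 2093:Fri 2094:Sat✓ …(6 more)… 2101:Sun✓ 2102:Mon✓ 2103:Tue 2104:Thu 2105:Fri 2106:Sat✓ 2107:Sun✓ 2108:Tue 2109:Wed 2110:Thu 2111:Fri 2112:Sun✓ 2113:Mon✓ 2114:Tue 2115:Wed
Years with five Mondays: 2083, 2084, 2088, 2089, 2090, 2094, 2095, 2100, 2101, 2102, 2106, 2107, 2112, 2113 → 14.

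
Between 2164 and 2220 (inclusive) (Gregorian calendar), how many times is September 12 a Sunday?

Track September 12's weekday year by year (advancing +1, or +2 across a Feb 29):
  2164: Wed  2165: Thu (+1)  2166: Fri (+1)  2167: Sat (+1)  2168: Mon (+2)
  2169: Tue (+1)  2170: Wed (+1)  2171: Thu (+1)  2172: Sat (+2)  2173: Sun (+1) ✓
  2174: Mon (+1)  2175: Tue (+1)  2176: Thu (+2)  2177: Fri (+1)  … (29 more years) …
  2207: Sat (+1)  2208: Mon (+2)  2209: Tue (+1)  2210: Wed (+1)  2211: Thu (+1)
  2212: Sat (+2)  2213: Sun (+1) ✓  2214: Mon (+1)  2215: Tue (+1)  2216: Thu (+2)
  2217: Fri (+1)  2218: Sat (+1)  2219: Sun (+1) ✓  2220: Tue (+2)
Sunday years: 2173, 2179, 2184, 2190, 2202, 2213, 2219 — 7 in total.

7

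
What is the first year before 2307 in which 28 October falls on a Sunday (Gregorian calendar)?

From one year to the next, a fixed date's weekday advances by 1, or by 2 when a Feb 29 lies between the two dates.
2307: October 28 is Monday.
2306: Sunday (−1)
28 October falls on a Sunday in 2306.

2306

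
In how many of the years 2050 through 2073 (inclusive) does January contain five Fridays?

January has 31 days; it has five Fridays when Friday falls among the first (month-length − 28) days — i.e. when January 1 is one of Friday/Thursday/Wednesday.
January 1 by year: 2050:Sat 2051:Sun 2052:Mon 2053:Wed✓ 2054:Thu✓ 2055:Fri✓ 2056:Sat 2057:Mon 2058:Tue 2059:Wed✓ 2060:Thu✓ 2061:Sat 2062:Sun 2063:Mon 2064:Tue 2065:Thu✓ 2066:Fri✓ 2067:Sat 2068:Sun 2069:Tue 2070:Wed✓ 2071:Thu✓ 2072:Fri✓ 2073:Sun
Years with five Fridays: 2053, 2054, 2055, 2059, 2060, 2065, 2066, 2070, 2071, 2072 → 10.

10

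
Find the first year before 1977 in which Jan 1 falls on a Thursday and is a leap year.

Jan 1 advances by 2 weekdays after a leap year and by 1 after a common year.
1977: Jan 1 is Saturday.
1976: Thursday (leap)
1976 begins on a Thursday and is a leap year.

1976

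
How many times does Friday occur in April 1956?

April 1956 has 30 days and begins on Sunday.
The first Friday is April 6.
Fridays fall on 6, 13, 20, 27 — that's 4.

4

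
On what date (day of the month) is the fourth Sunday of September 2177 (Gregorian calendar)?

28

September 1, 2177 is a Monday, so the first Sunday is the 7th.
The fourth Sunday is 7 + 21 = 28.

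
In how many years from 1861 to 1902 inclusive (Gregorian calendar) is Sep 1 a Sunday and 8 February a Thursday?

Check each year's weekday for Sep 1 and 8 February:
  1861: Sun/Fri  1862: Mon/Sat  1863: Tue/Sun  1864: Thu/Mon  1865: Fri/Wed  1866: Sat/Thu  1867: Sun/Fri  1868: Tue/Sat  1869: Wed/Mon  1870: Thu/Tue  1871: Fri/Wed  1872: Sun/Thu ✓  1873: Mon/Sat  1874: Tue/Sun  …(14 more)…  1889: Sun/Fri  1890: Mon/Sat  1891: Tue/Sun  1892: Thu/Mon  1893: Fri/Wed  1894: Sat/Thu  1895: Sun/Fri  1896: Tue/Sat  1897: Wed/Mon  1898: Thu/Tue  1899: Fri/Wed  1900: Sat/Thu  1901: Sun/Fri  1902: Mon/Sat
Both conditions hold in: 1872 — 1.

1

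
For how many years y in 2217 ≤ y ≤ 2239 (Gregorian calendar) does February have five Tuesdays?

February has 28 days (29 in leap years); it has five Tuesdays when Tuesday falls among the first (month-length − 28) days — i.e. when February 1 is Tuesday in a leap year (never in a common year).
February 1 by year: 2217:Sat 2218:Sun 2219:Mon 2220:Tue✓ 2221:Thu 2222:Fri 2223:Sat 2224:Sun 2225:Tue 2226:Wed 2227:Thu 2228:Fri 2229:Sun 2230:Mon 2231:Tue 2232:Wed 2233:Fri 2234:Sat 2235:Sun 2236:Mon 2237:Wed 2238:Thu 2239:Fri
Years with five Tuesdays: 2220 → 1.

1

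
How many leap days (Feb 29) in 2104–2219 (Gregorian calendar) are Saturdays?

4

Leap years in 2104–2219: 28 of them.
Feb 29 weekday advances by 5 (mod 7) from one leap year to the next four years later (or differs when a century non-leap intervenes).
Leap-day weekdays: 2104:Fri 2108:Wed 2112:Mon 2116:Sat✓ 2120:Thu 2124:Tue 2128:Sun 2132:Fri 2136:Wed 2140:Mon 2144:Sat✓ 2148:Thu 2152:Tue 2156:Sun 2160:Fri 2164:Wed 2168:Mon 2172:Sat✓ 2176:Thu 2180:Tue 2184:Sun 2188:Fri 2192:Wed 2196:Mon 2204:Wed 2208:Mon 2212:Sat✓ 2216:Thu
Saturday: 2116, 2144, 2172, 2212 → 4.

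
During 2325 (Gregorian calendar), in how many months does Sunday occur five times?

4

A month of length L has five Sundays iff its first Sunday is on day ≤ L−28 (so day 1–3 in a 31-day month, 1–2 in a 30-day month, day 1 in a leap February).
Checking each month of 2325: Jan starts Thu (31d); Feb starts Sun (28d); Mar starts Sun (31d) ✓; Apr starts Wed (30d); May starts Fri (31d) ✓; Jun starts Mon (30d); Jul starts Wed (31d); Aug starts Sat (31d) ✓; Sep starts Tue (30d); Oct starts Thu (31d); Nov starts Sun (30d) ✓; Dec starts Tue (31d).
Five-Sunday months: March, May, August, November → 4.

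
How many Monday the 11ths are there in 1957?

Check the 11th of each month of 1957: Jan 11: Fri, Feb 11: Mon, Mar 11: Mon, Apr 11: Thu, May 11: Sat, Jun 11: Tue, Jul 11: Thu, Aug 11: Sun, Sep 11: Wed, Oct 11: Fri, Nov 11: Mon, Dec 11: Wed.
Monday occurs in February, March, November — 3 months.

3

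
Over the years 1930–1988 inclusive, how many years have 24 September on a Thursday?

9

Track 24 September's weekday year by year (advancing +1, or +2 across a Feb 29):
  1930: Wed  1931: Thu (+1) ✓  1932: Sat (+2)  1933: Sun (+1)  1934: Mon (+1)
  1935: Tue (+1)  1936: Thu (+2) ✓  1937: Fri (+1)  1938: Sat (+1)  1939: Sun (+1)
  1940: Tue (+2)  1941: Wed (+1)  1942: Thu (+1) ✓  1943: Fri (+1)  … (31 more years) …
  1975: Wed (+1)  1976: Fri (+2)  1977: Sat (+1)  1978: Sun (+1)  1979: Mon (+1)
  1980: Wed (+2)  1981: Thu (+1) ✓  1982: Fri (+1)  1983: Sat (+1)  1984: Mon (+2)
  1985: Tue (+1)  1986: Wed (+1)  1987: Thu (+1) ✓  1988: Sat (+2)
Thursday years: 1931, 1936, 1942, 1953, 1959, 1964, 1970, 1981, 1987 — 9 in total.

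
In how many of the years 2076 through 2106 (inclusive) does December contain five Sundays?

11

December has 31 days; it has five Sundays when Sunday falls among the first (month-length − 28) days — i.e. when December 1 is one of Sunday/Saturday/Friday.
December 1 by year: 2076:Tue 2077:Wed 2078:Thu 2079:Fri✓ 2080:Sun✓ 2081:Mon 2082:Tue 2083:Wed 2084:Fri✓ 2085:Sat✓ 2086:Sun✓ 2087:Mon 2088:Wed 2089:Thu 2090:Fri✓ 2091:Sat✓ 2092:Mon 2093:Tue 2094:Wed 2095:Thu 2096:Sat✓ 2097:Sun✓ 2098:Mon 2099:Tue 2100:Wed 2101:Thu 2102:Fri✓ 2103:Sat✓ 2104:Mon 2105:Tue 2106:Wed
Years with five Sundays: 2079, 2080, 2084, 2085, 2086, 2090, 2091, 2096, 2097, 2102, 2103 → 11.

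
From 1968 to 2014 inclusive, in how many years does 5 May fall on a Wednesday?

7

Track 5 May's weekday year by year (advancing +1, or +2 across a Feb 29):
  1968: Sun  1969: Mon (+1)  1970: Tue (+1)  1971: Wed (+1) ✓  1972: Fri (+2)
  1973: Sat (+1)  1974: Sun (+1)  1975: Mon (+1)  1976: Wed (+2) ✓  1977: Thu (+1)
  1978: Fri (+1)  1979: Sat (+1)  1980: Mon (+2)  1981: Tue (+1)  … (19 more years) …
  2001: Sat (+1)  2002: Sun (+1)  2003: Mon (+1)  2004: Wed (+2) ✓  2005: Thu (+1)
  2006: Fri (+1)  2007: Sat (+1)  2008: Mon (+2)  2009: Tue (+1)  2010: Wed (+1) ✓
  2011: Thu (+1)  2012: Sat (+2)  2013: Sun (+1)  2014: Mon (+1)
Wednesday years: 1971, 1976, 1982, 1993, 1999, 2004, 2010 — 7 in total.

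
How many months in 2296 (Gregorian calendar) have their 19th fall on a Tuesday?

Check the 19th of each month of 2296: Jan 19: Sun, Feb 19: Wed, Mar 19: Thu, Apr 19: Sun, May 19: Tue, Jun 19: Fri, Jul 19: Sun, Aug 19: Wed, Sep 19: Sat, Oct 19: Mon, Nov 19: Thu, Dec 19: Sat.
Tuesday occurs in May — 1 month.

1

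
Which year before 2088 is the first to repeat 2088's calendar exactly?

2060

Two years share a calendar iff Jan 1 falls on the same weekday and both are leap or both are common. 2088: Jan 1 is Thursday, leap year.
2087: Jan 1 Wednesday, common
2086: Jan 1 Tuesday, common
2085: Jan 1 Monday, common
2084: Jan 1 Saturday, leap
2083: Jan 1 Friday, common
2082: Jan 1 Thursday, common
2081: Jan 1 Wednesday, common
2080: Jan 1 Monday, leap
2079: Jan 1 Sunday, common
2078: Jan 1 Saturday, common
2077: Jan 1 Friday, common
2076: Jan 1 Wednesday, leap
2075: Jan 1 Tuesday, common
2074: Jan 1 Monday, common
2073: Jan 1 Sunday, common
2072: Jan 1 Friday, leap
2071: Jan 1 Thursday, common
2070: Jan 1 Wednesday, common
2069: Jan 1 Tuesday, common
2068: Jan 1 Sunday, leap
2067: Jan 1 Saturday, common
2066: Jan 1 Friday, common
2065: Jan 1 Thursday, common
2064: Jan 1 Tuesday, leap
2063: Jan 1 Monday, common
2062: Jan 1 Sunday, common
2061: Jan 1 Saturday, common
2060: Jan 1 Thursday, leap
2060 matches on both conditions.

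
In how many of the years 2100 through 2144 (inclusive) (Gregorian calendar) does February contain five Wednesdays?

February has 28 days (29 in leap years); it has five Wednesdays when Wednesday falls among the first (month-length − 28) days — i.e. when February 1 is Wednesday in a leap year (never in a common year).
February 1 by year: 2100:Mon 2101:Tue 2102:Wed 2103:Thu 2104:Fri 2105:Sun 2106:Mon 2107:Tue 2108:Wed✓ 2109:Fri 2110:Sat 2111:Sun 2112:Mon 2113:Wed 2114:Thu …(15 more)… 2130:Wed 2131:Thu 2132:Fri 2133:Sun 2134:Mon 2135:Tue 2136:Wed✓ 2137:Fri 2138:Sat 2139:Sun 2140:Mon 2141:Wed 2142:Thu 2143:Fri 2144:Sat
Years with five Wednesdays: 2108, 2136 → 2.

2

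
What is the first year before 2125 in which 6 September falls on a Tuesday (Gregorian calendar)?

From one year to the next, a fixed date's weekday advances by 1, or by 2 when a Feb 29 lies between the two dates.
2125: September 6 is Thursday.
2124: Wednesday (−1)
2123: Monday (−2)
2122: Sunday (−1)
2121: Saturday (−1)
2120: Friday (−1)
2119: Wednesday (−2)
2118: Tuesday (−1)
6 September falls on a Tuesday in 2118.

2118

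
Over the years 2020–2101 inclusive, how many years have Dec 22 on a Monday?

Track Dec 22's weekday year by year (advancing +1, or +2 across a Feb 29):
  2020: Tue  2021: Wed (+1)  2022: Thu (+1)  2023: Fri (+1)  2024: Sun (+2)
  2025: Mon (+1) ✓  2026: Tue (+1)  2027: Wed (+1)  2028: Fri (+2)  2029: Sat (+1)
  2030: Sun (+1)  2031: Mon (+1) ✓  2032: Wed (+2)  2033: Thu (+1)  … (54 more years) …
  2088: Wed (+2)  2089: Thu (+1)  2090: Fri (+1)  2091: Sat (+1)  2092: Mon (+2) ✓
  2093: Tue (+1)  2094: Wed (+1)  2095: Thu (+1)  2096: Sat (+2)  2097: Sun (+1)
  2098: Mon (+1) ✓  2099: Tue (+1)  2100: Wed (+1)  2101: Thu (+1)
Monday years: 2025, 2031, 2036, 2042, 2053, 2059, 2064, 2070, 2081, 2087, 2092, 2098 — 12 in total.

12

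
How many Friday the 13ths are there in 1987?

Check the 13th of each month of 1987: Jan 13: Tue, Feb 13: Fri, Mar 13: Fri, Apr 13: Mon, May 13: Wed, Jun 13: Sat, Jul 13: Mon, Aug 13: Thu, Sep 13: Sun, Oct 13: Tue, Nov 13: Fri, Dec 13: Sun.
Friday occurs in February, March, November — 3 months.

3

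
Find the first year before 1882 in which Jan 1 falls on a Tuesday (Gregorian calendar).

Jan 1 advances by 2 weekdays after a leap year and by 1 after a common year.
1882: Jan 1 is Sunday.
1881: Saturday
1880: Thursday (leap)
1879: Wednesday
1878: Tuesday
1878 begins on a Tuesday

1878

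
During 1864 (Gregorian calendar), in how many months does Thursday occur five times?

A month of length L has five Thursdays iff its first Thursday is on day ≤ L−28 (so day 1–3 in a 31-day month, 1–2 in a 30-day month, day 1 in a leap February).
Checking each month of 1864: Jan starts Fri (31d); Feb starts Mon (29d); Mar starts Tue (31d) ✓; Apr starts Fri (30d); May starts Sun (31d); Jun starts Wed (30d) ✓; Jul starts Fri (31d); Aug starts Mon (31d); Sep starts Thu (30d) ✓; Oct starts Sat (31d); Nov starts Tue (30d); Dec starts Thu (31d) ✓.
Five-Thursday months: March, June, September, December → 4.

4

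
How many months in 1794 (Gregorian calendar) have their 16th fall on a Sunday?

3

Check the 16th of each month of 1794: Jan 16: Thu, Feb 16: Sun, Mar 16: Sun, Apr 16: Wed, May 16: Fri, Jun 16: Mon, Jul 16: Wed, Aug 16: Sat, Sep 16: Tue, Oct 16: Thu, Nov 16: Sun, Dec 16: Tue.
Sunday occurs in February, March, November — 3 months.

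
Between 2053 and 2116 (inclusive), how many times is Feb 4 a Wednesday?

Track Feb 4's weekday year by year (advancing +1, or +2 across a Feb 29):
  2053: Tue  2054: Wed (+1) ✓  2055: Thu (+1)  2056: Fri (+1)  2057: Sun (+2)
  2058: Mon (+1)  2059: Tue (+1)  2060: Wed (+1) ✓  2061: Fri (+2)  2062: Sat (+1)
  2063: Sun (+1)  2064: Mon (+1)  2065: Wed (+2) ✓  2066: Thu (+1)  … (36 more years) …
  2103: Sun (+1)  2104: Mon (+1)  2105: Wed (+2) ✓  2106: Thu (+1)  2107: Fri (+1)
  2108: Sat (+1)  2109: Mon (+2)  2110: Tue (+1)  2111: Wed (+1) ✓  2112: Thu (+1)
  2113: Sat (+2)  2114: Sun (+1)  2115: Mon (+1)  2116: Tue (+1)
Wednesday years: 2054, 2060, 2065, 2071, 2082, 2088, 2093, 2099, 2105, 2111 — 10 in total.

10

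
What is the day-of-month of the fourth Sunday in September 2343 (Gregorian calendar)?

26

September 1, 2343 is a Wednesday, so the first Sunday is the 5th.
The fourth Sunday is 5 + 21 = 26.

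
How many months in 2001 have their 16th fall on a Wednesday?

Check the 16th of each month of 2001: Jan 16: Tue, Feb 16: Fri, Mar 16: Fri, Apr 16: Mon, May 16: Wed, Jun 16: Sat, Jul 16: Mon, Aug 16: Thu, Sep 16: Sun, Oct 16: Tue, Nov 16: Fri, Dec 16: Sun.
Wednesday occurs in May — 1 month.

1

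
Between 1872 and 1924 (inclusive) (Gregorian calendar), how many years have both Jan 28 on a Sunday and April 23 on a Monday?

Check each year's weekday for Jan 28 and April 23:
  1872: Sun/Tue  1873: Tue/Wed  1874: Wed/Thu  1875: Thu/Fri  1876: Fri/Sun  1877: Sun/Mon ✓  1878: Mon/Tue  1879: Tue/Wed  1880: Wed/Fri  1881: Fri/Sat  1882: Sat/Sun  1883: Sun/Mon ✓  1884: Mon/Wed  1885: Wed/Thu  …(25 more)…  1911: Sat/Sun  1912: Sun/Tue  1913: Tue/Wed  1914: Wed/Thu  1915: Thu/Fri  1916: Fri/Sun  1917: Sun/Mon ✓  1918: Mon/Tue  1919: Tue/Wed  1920: Wed/Fri  1921: Fri/Sat  1922: Sat/Sun  1923: Sun/Mon ✓  1924: Mon/Wed
Both conditions hold in: 1877, 1883, 1894, 1900, 1906, 1917, 1923 — 7.

7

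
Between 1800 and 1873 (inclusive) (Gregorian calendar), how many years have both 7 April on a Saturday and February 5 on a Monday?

7

Check each year's weekday for 7 April and February 5:
  1800: Mon/Wed  1801: Tue/Thu  1802: Wed/Fri  1803: Thu/Sat  1804: Sat/Sun  1805: Sun/Tue  1806: Mon/Wed  1807: Tue/Thu  1808: Thu/Fri  1809: Fri/Sun  1810: Sat/Mon ✓  1811: Sun/Tue  1812: Tue/Wed  1813: Wed/Fri  …(46 more)…  1860: Sat/Sun  1861: Sun/Tue  1862: Mon/Wed  1863: Tue/Thu  1864: Thu/Fri  1865: Fri/Sun  1866: Sat/Mon ✓  1867: Sun/Tue  1868: Tue/Wed  1869: Wed/Fri  1870: Thu/Sat  1871: Fri/Sun  1872: Sun/Mon  1873: Mon/Wed
Both conditions hold in: 1810, 1821, 1827, 1838, 1849, 1855, 1866 — 7.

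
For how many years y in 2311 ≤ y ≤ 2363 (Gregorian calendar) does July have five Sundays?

July has 31 days; it has five Sundays when Sunday falls among the first (month-length − 28) days — i.e. when July 1 is one of Sunday/Saturday/Friday.
July 1 by year: 2311:Sat✓ 2312:Mon 2313:Tue 2314:Wed 2315:Thu 2316:Sat✓ 2317:Sun✓ 2318:Mon 2319:Tue 2320:Thu 2321:Fri✓ 2322:Sat✓ 2323:Sun✓ 2324:Tue 2325:Wed …(23 more)… 2349:Fri✓ 2350:Sat✓ 2351:Sun✓ 2352:Tue 2353:Wed 2354:Thu 2355:Fri✓ 2356:Sun✓ 2357:Mon 2358:Tue 2359:Wed 2360:Fri✓ 2361:Sat✓ 2362:Sun✓ 2363:Mon
Years with five Sundays: 2311, 2316, 2317, 2321, 2322, 2323, 2327, 2328, 2332, 2333, 2334, 2338, 2339, 2344, 2345, 2349, 2350, 2351, 2355, 2356, 2360, 2361, 2362 → 23.

23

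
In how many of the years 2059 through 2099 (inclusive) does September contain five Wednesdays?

12

September has 30 days; it has five Wednesdays when Wednesday falls among the first (month-length − 28) days — i.e. when September 1 is one of Wednesday/Tuesday.
September 1 by year: 2059:Mon 2060:Wed✓ 2061:Thu 2062:Fri 2063:Sat 2064:Mon 2065:Tue✓ 2066:Wed✓ 2067:Thu 2068:Sat 2069:Sun 2070:Mon 2071:Tue✓ 2072:Thu 2073:Fri …(11 more)… 2085:Sat 2086:Sun 2087:Mon 2088:Wed✓ 2089:Thu 2090:Fri 2091:Sat 2092:Mon 2093:Tue✓ 2094:Wed✓ 2095:Thu 2096:Sat 2097:Sun 2098:Mon 2099:Tue✓
Years with five Wednesdays: 2060, 2065, 2066, 2071, 2076, 2077, 2082, 2083, 2088, 2093, 2094, 2099 → 12.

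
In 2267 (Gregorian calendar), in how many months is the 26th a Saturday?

2

Check the 26th of each month of 2267: Jan 26: Sat, Feb 26: Tue, Mar 26: Tue, Apr 26: Fri, May 26: Sun, Jun 26: Wed, Jul 26: Fri, Aug 26: Mon, Sep 26: Thu, Oct 26: Sat, Nov 26: Tue, Dec 26: Thu.
Saturday occurs in January, October — 2 months.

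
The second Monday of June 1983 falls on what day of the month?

13

June 1, 1983 is a Wednesday, so the first Monday is the 6th.
The second Monday is 6 + 7 = 13.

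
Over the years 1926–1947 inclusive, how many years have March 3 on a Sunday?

4

Track March 3's weekday year by year (advancing +1, or +2 across a Feb 29):
  1926: Wed  1927: Thu (+1)  1928: Sat (+2)  1929: Sun (+1) ✓  1930: Mon (+1)
  1931: Tue (+1)  1932: Thu (+2)  1933: Fri (+1)  1934: Sat (+1)  1935: Sun (+1) ✓
  1936: Tue (+2)  1937: Wed (+1)  1938: Thu (+1)  1939: Fri (+1)  1940: Sun (+2) ✓
  1941: Mon (+1)  1942: Tue (+1)  1943: Wed (+1)  1944: Fri (+2)  1945: Sat (+1)
  1946: Sun (+1) ✓  1947: Mon (+1)
Sunday years: 1929, 1935, 1940, 1946 — 4 in total.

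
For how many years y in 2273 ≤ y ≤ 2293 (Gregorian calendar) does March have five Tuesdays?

9

March has 31 days; it has five Tuesdays when Tuesday falls among the first (month-length − 28) days — i.e. when March 1 is one of Tuesday/Monday/Sunday.
March 1 by year: 2273:Sat 2274:Sun✓ 2275:Mon✓ 2276:Wed 2277:Thu 2278:Fri 2279:Sat 2280:Mon✓ 2281:Tue✓ 2282:Wed 2283:Thu 2284:Sat 2285:Sun✓ 2286:Mon✓ 2287:Tue✓ 2288:Thu 2289:Fri 2290:Sat 2291:Sun✓ 2292:Tue✓ 2293:Wed
Years with five Tuesdays: 2274, 2275, 2280, 2281, 2285, 2286, 2287, 2291, 2292 → 9.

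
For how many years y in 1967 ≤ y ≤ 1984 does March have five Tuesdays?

March has 31 days; it has five Tuesdays when Tuesday falls among the first (month-length − 28) days — i.e. when March 1 is one of Tuesday/Monday/Sunday.
March 1 by year: 1967:Wed 1968:Fri 1969:Sat 1970:Sun✓ 1971:Mon✓ 1972:Wed 1973:Thu 1974:Fri 1975:Sat 1976:Mon✓ 1977:Tue✓ 1978:Wed 1979:Thu 1980:Sat 1981:Sun✓ 1982:Mon✓ 1983:Tue✓ 1984:Thu
Years with five Tuesdays: 1970, 1971, 1976, 1977, 1981, 1982, 1983 → 7.

7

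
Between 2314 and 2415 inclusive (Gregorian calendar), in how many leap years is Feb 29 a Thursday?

3

Leap years in 2314–2415: 25 of them.
Feb 29 weekday advances by 5 (mod 7) from one leap year to the next four years later (or differs when a century non-leap intervenes).
Leap-day weekdays: 2316:Tue 2320:Sun 2324:Fri 2328:Wed 2332:Mon 2336:Sat 2340:Thu✓ 2344:Tue 2348:Sun 2352:Fri 2356:Wed 2360:Mon 2364:Sat 2368:Thu✓ 2372:Tue 2376:Sun 2380:Fri 2384:Wed 2388:Mon 2392:Sat 2396:Thu✓ 2400:Tue 2404:Sun 2408:Fri 2412:Wed
Thursday: 2340, 2368, 2396 → 3.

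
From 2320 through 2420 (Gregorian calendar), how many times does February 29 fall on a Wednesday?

4

Leap years in 2320–2420: 26 of them.
Feb 29 weekday advances by 5 (mod 7) from one leap year to the next four years later (or differs when a century non-leap intervenes).
Leap-day weekdays: 2320:Sun 2324:Fri 2328:Wed✓ 2332:Mon 2336:Sat 2340:Thu 2344:Tue 2348:Sun 2352:Fri 2356:Wed✓ 2360:Mon 2364:Sat 2368:Thu 2372:Tue 2376:Sun 2380:Fri 2384:Wed✓ 2388:Mon 2392:Sat 2396:Thu 2400:Tue 2404:Sun 2408:Fri 2412:Wed✓ 2416:Mon 2420:Sat
Wednesday: 2328, 2356, 2384, 2412 → 4.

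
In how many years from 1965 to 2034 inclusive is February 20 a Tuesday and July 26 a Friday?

3

Check each year's weekday for February 20 and July 26:
  1965: Sat/Mon  1966: Sun/Tue  1967: Mon/Wed  1968: Tue/Fri ✓  1969: Thu/Sat  1970: Fri/Sun  1971: Sat/Mon  1972: Sun/Wed  1973: Tue/Thu  1974: Wed/Fri  1975: Thu/Sat  1976: Fri/Mon  1977: Sun/Tue  1978: Mon/Wed  …(42 more)…  2021: Sat/Mon  2022: Sun/Tue  2023: Mon/Wed  2024: Tue/Fri ✓  2025: Thu/Sat  2026: Fri/Sun  2027: Sat/Mon  2028: Sun/Wed  2029: Tue/Thu  2030: Wed/Fri  2031: Thu/Sat  2032: Fri/Mon  2033: Sun/Tue  2034: Mon/Wed
Both conditions hold in: 1968, 1996, 2024 — 3.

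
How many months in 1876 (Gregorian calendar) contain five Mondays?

4

A month of length L has five Mondays iff its first Monday is on day ≤ L−28 (so day 1–3 in a 31-day month, 1–2 in a 30-day month, day 1 in a leap February).
Checking each month of 1876: Jan starts Sat (31d) ✓; Feb starts Tue (29d); Mar starts Wed (31d); Apr starts Sat (30d); May starts Mon (31d) ✓; Jun starts Thu (30d); Jul starts Sat (31d) ✓; Aug starts Tue (31d); Sep starts Fri (30d); Oct starts Sun (31d) ✓; Nov starts Wed (30d); Dec starts Fri (31d).
Five-Monday months: January, May, July, October → 4.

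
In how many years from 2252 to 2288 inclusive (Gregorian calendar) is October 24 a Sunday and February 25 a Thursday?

Check each year's weekday for October 24 and February 25:
  2252: Sun/Wed  2253: Mon/Fri  2254: Tue/Sat  2255: Wed/Sun  2256: Fri/Mon  2257: Sat/Wed  2258: Sun/Thu ✓  2259: Mon/Fri  2260: Wed/Sat  2261: Thu/Mon  2262: Fri/Tue  2263: Sat/Wed  2264: Mon/Thu  2265: Tue/Sat  …(9 more)…  2275: Sun/Thu ✓  2276: Tue/Fri  2277: Wed/Sun  2278: Thu/Mon  2279: Fri/Tue  2280: Sun/Wed  2281: Mon/Fri  2282: Tue/Sat  2283: Wed/Sun  2284: Fri/Mon  2285: Sat/Wed  2286: Sun/Thu ✓  2287: Mon/Fri  2288: Wed/Sat
Both conditions hold in: 2258, 2269, 2275, 2286 — 4.

4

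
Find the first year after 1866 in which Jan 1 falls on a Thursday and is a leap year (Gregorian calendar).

1880

Jan 1 advances by 2 weekdays after a leap year and by 1 after a common year.
1866: Jan 1 is Monday.
1867: Tuesday
1868: Wednesday (leap)
1869: Friday
1870: Saturday
1871: Sunday
1872: Monday (leap)
1873: Wednesday
1874: Thursday
1875: Friday
1876: Saturday (leap)
1877: Monday
1878: Tuesday
1879: Wednesday
1880: Thursday (leap)
1880 begins on a Thursday and is a leap year.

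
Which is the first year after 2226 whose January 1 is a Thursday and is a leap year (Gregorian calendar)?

2252

Jan 1 advances by 2 weekdays after a leap year and by 1 after a common year.
2226: Jan 1 is Sunday.
2227: Monday
2228: Tuesday (leap)
2229: Thursday
2230: Friday
2231: Saturday
2232: Sunday (leap)
2233: Tuesday
2234: Wednesday
2235: Thursday
2236: Friday (leap)
2237: Sunday
2238: Monday
2239: Tuesday
2240: Wednesday (leap)
2241: Friday
2242: Saturday
2243: Sunday
2244: Monday (leap)
2245: Wednesday
2246: Thursday
2247: Friday
2248: Saturday (leap)
2249: Monday
2250: Tuesday
2251: Wednesday
2252: Thursday (leap)
2252 begins on a Thursday and is a leap year.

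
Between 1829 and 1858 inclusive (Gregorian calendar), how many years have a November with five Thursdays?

8

November has 30 days; it has five Thursdays when Thursday falls among the first (month-length − 28) days — i.e. when November 1 is one of Thursday/Wednesday.
November 1 by year: 1829:Sun 1830:Mon 1831:Tue 1832:Thu✓ 1833:Fri 1834:Sat 1835:Sun 1836:Tue 1837:Wed✓ 1838:Thu✓ 1839:Fri 1840:Sun 1841:Mon 1842:Tue 1843:Wed✓ 1844:Fri 1845:Sat 1846:Sun 1847:Mon 1848:Wed✓ 1849:Thu✓ 1850:Fri 1851:Sat 1852:Mon 1853:Tue 1854:Wed✓ 1855:Thu✓ 1856:Sat 1857:Sun 1858:Mon
Years with five Thursdays: 1832, 1837, 1838, 1843, 1848, 1849, 1854, 1855 → 8.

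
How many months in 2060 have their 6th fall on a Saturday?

2

Check the 6th of each month of 2060: Jan 6: Tue, Feb 6: Fri, Mar 6: Sat, Apr 6: Tue, May 6: Thu, Jun 6: Sun, Jul 6: Tue, Aug 6: Fri, Sep 6: Mon, Oct 6: Wed, Nov 6: Sat, Dec 6: Mon.
Saturday occurs in March, November — 2 months.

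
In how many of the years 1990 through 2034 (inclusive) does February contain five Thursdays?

2

February has 28 days (29 in leap years); it has five Thursdays when Thursday falls among the first (month-length − 28) days — i.e. when February 1 is Thursday in a leap year (never in a common year).
February 1 by year: 1990:Thu 1991:Fri 1992:Sat 1993:Mon 1994:Tue 1995:Wed 1996:Thu✓ 1997:Sat 1998:Sun 1999:Mon 2000:Tue 2001:Thu 2002:Fri 2003:Sat 2004:Sun …(15 more)… 2020:Sat 2021:Mon 2022:Tue 2023:Wed 2024:Thu✓ 2025:Sat 2026:Sun 2027:Mon 2028:Tue 2029:Thu 2030:Fri 2031:Sat 2032:Sun 2033:Tue 2034:Wed
Years with five Thursdays: 1996, 2024 → 2.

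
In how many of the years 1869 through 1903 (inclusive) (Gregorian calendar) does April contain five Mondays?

April has 30 days; it has five Mondays when Monday falls among the first (month-length − 28) days — i.e. when April 1 is one of Monday/Sunday.
April 1 by year: 1869:Thu 1870:Fri 1871:Sat 1872:Mon✓ 1873:Tue 1874:Wed 1875:Thu 1876:Sat 1877:Sun✓ 1878:Mon✓ 1879:Tue 1880:Thu 1881:Fri 1882:Sat 1883:Sun✓ …(5 more)… 1889:Mon✓ 1890:Tue 1891:Wed 1892:Fri 1893:Sat 1894:Sun✓ 1895:Mon✓ 1896:Wed 1897:Thu 1898:Fri 1899:Sat 1900:Sun✓ 1901:Mon✓ 1902:Tue 1903:Wed
Years with five Mondays: 1872, 1877, 1878, 1883, 1888, 1889, 1894, 1895, 1900, 1901 → 10.

10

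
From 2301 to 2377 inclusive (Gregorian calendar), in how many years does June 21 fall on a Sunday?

Track June 21's weekday year by year (advancing +1, or +2 across a Feb 29):
  2301: Fri  2302: Sat (+1)  2303: Sun (+1) ✓  2304: Tue (+2)  2305: Wed (+1)
  2306: Thu (+1)  2307: Fri (+1)  2308: Sun (+2) ✓  2309: Mon (+1)  2310: Tue (+1)
  2311: Wed (+1)  2312: Fri (+2)  2313: Sat (+1)  2314: Sun (+1) ✓  … (49 more years) …
  2364: Sun (+2) ✓  2365: Mon (+1)  2366: Tue (+1)  2367: Wed (+1)  2368: Fri (+2)
  2369: Sat (+1)  2370: Sun (+1) ✓  2371: Mon (+1)  2372: Wed (+2)  2373: Thu (+1)
  2374: Fri (+1)  2375: Sat (+1)  2376: Mon (+2)  2377: Tue (+1)
Sunday years: 2303, 2308, 2314, 2325, 2331, 2336, 2342, 2353, 2359, 2364, 2370 — 11 in total.

11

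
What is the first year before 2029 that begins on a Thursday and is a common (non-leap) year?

Jan 1 advances by 2 weekdays after a leap year and by 1 after a common year.
2029: Jan 1 is Monday.
2028: Saturday (leap)
2027: Friday
2026: Thursday
2026 begins on a Thursday and is a common year.

2026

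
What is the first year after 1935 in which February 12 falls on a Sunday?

From one year to the next, a fixed date's weekday advances by 1, or by 2 when a Feb 29 lies between the two dates.
1935: February 12 is Tuesday.
1936: Wednesday (+1)
1937: Friday (+2)
1938: Saturday (+1)
1939: Sunday (+1)
February 12 falls on a Sunday in 1939.

1939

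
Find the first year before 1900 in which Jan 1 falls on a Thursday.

1891

Jan 1 advances by 2 weekdays after a leap year and by 1 after a common year.
1900: Jan 1 is Monday.
1899: Sunday
1898: Saturday
1897: Friday
1896: Wednesday (leap)
1895: Tuesday
1894: Monday
1893: Sunday
1892: Friday (leap)
1891: Thursday
1891 begins on a Thursday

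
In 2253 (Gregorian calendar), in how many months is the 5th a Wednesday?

Check the 5th of each month of 2253: Jan 5: Wed, Feb 5: Sat, Mar 5: Sat, Apr 5: Tue, May 5: Thu, Jun 5: Sun, Jul 5: Tue, Aug 5: Fri, Sep 5: Mon, Oct 5: Wed, Nov 5: Sat, Dec 5: Mon.
Wednesday occurs in January, October — 2 months.

2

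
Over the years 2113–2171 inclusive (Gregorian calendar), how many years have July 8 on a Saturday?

9

Track July 8's weekday year by year (advancing +1, or +2 across a Feb 29):
  2113: Sat ✓  2114: Sun (+1)  2115: Mon (+1)  2116: Wed (+2)  2117: Thu (+1)
  2118: Fri (+1)  2119: Sat (+1) ✓  2120: Mon (+2)  2121: Tue (+1)  2122: Wed (+1)
  2123: Thu (+1)  2124: Sat (+2) ✓  2125: Sun (+1)  2126: Mon (+1)  … (31 more years) …
  2158: Sat (+1) ✓  2159: Sun (+1)  2160: Tue (+2)  2161: Wed (+1)  2162: Thu (+1)
  2163: Fri (+1)  2164: Sun (+2)  2165: Mon (+1)  2166: Tue (+1)  2167: Wed (+1)
  2168: Fri (+2)  2169: Sat (+1) ✓  2170: Sun (+1)  2171: Mon (+1)
Saturday years: 2113, 2119, 2124, 2130, 2141, 2147, 2152, 2158, 2169 — 9 in total.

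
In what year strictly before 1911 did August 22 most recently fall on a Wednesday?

From one year to the next, a fixed date's weekday advances by 1, or by 2 when a Feb 29 lies between the two dates.
1911: August 22 is Tuesday.
1910: Monday (−1)
1909: Sunday (−1)
1908: Saturday (−1)
1907: Thursday (−2)
1906: Wednesday (−1)
August 22 falls on a Wednesday in 1906.

1906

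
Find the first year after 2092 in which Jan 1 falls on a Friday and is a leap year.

2112

Jan 1 advances by 2 weekdays after a leap year and by 1 after a common year.
2092: Jan 1 is Tuesday (leap).
2093: Thursday
2094: Friday
2095: Saturday
2096: Sunday (leap)
2097: Tuesday
2098: Wednesday
2099: Thursday
2100: Friday
2101: Saturday
2102: Sunday
2103: Monday
2104: Tuesday (leap)
2105: Thursday
2106: Friday
2107: Saturday
2108: Sunday (leap)
2109: Tuesday
2110: Wednesday
2111: Thursday
2112: Friday (leap)
2112 begins on a Friday and is a leap year.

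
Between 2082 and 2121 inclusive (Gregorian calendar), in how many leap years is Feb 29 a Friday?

Leap years in 2082–2121: 9 of them.
Feb 29 weekday advances by 5 (mod 7) from one leap year to the next four years later (or differs when a century non-leap intervenes).
Leap-day weekdays: 2084:Tue 2088:Sun 2092:Fri✓ 2096:Wed 2104:Fri✓ 2108:Wed 2112:Mon 2116:Sat 2120:Thu
Friday: 2092, 2104 → 2.

2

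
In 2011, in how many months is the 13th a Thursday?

Check the 13th of each month of 2011: Jan 13: Thu, Feb 13: Sun, Mar 13: Sun, Apr 13: Wed, May 13: Fri, Jun 13: Mon, Jul 13: Wed, Aug 13: Sat, Sep 13: Tue, Oct 13: Thu, Nov 13: Sun, Dec 13: Tue.
Thursday occurs in January, October — 2 months.

2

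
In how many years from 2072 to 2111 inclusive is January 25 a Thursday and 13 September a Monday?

0

Check each year's weekday for January 25 and 13 September:
  2072: Mon/Tue  2073: Wed/Wed  2074: Thu/Thu  2075: Fri/Fri  2076: Sat/Sun  2077: Mon/Mon  2078: Tue/Tue  2079: Wed/Wed  2080: Thu/Fri  2081: Sat/Sat  2082: Sun/Sun  2083: Mon/Mon  2084: Tue/Wed  2085: Thu/Thu  …(12 more)…  2098: Sat/Sat  2099: Sun/Sun  2100: Mon/Mon  2101: Tue/Tue  2102: Wed/Wed  2103: Thu/Thu  2104: Fri/Sat  2105: Sun/Sun  2106: Mon/Mon  2107: Tue/Tue  2108: Wed/Thu  2109: Fri/Fri  2110: Sat/Sat  2111: Sun/Sun
Both conditions hold in: no year — 0.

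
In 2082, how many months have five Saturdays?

A month of length L has five Saturdays iff its first Saturday is on day ≤ L−28 (so day 1–3 in a 31-day month, 1–2 in a 30-day month, day 1 in a leap February).
Checking each month of 2082: Jan starts Thu (31d) ✓; Feb starts Sun (28d); Mar starts Sun (31d); Apr starts Wed (30d); May starts Fri (31d) ✓; Jun starts Mon (30d); Jul starts Wed (31d); Aug starts Sat (31d) ✓; Sep starts Tue (30d); Oct starts Thu (31d) ✓; Nov starts Sun (30d); Dec starts Tue (31d).
Five-Saturday months: January, May, August, October → 4.

4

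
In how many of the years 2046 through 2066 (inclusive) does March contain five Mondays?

10

March has 31 days; it has five Mondays when Monday falls among the first (month-length − 28) days — i.e. when March 1 is one of Monday/Sunday/Saturday.
March 1 by year: 2046:Thu 2047:Fri 2048:Sun✓ 2049:Mon✓ 2050:Tue 2051:Wed 2052:Fri 2053:Sat✓ 2054:Sun✓ 2055:Mon✓ 2056:Wed 2057:Thu 2058:Fri 2059:Sat✓ 2060:Mon✓ 2061:Tue 2062:Wed 2063:Thu 2064:Sat✓ 2065:Sun✓ 2066:Mon✓
Years with five Mondays: 2048, 2049, 2053, 2054, 2055, 2059, 2060, 2064, 2065, 2066 → 10.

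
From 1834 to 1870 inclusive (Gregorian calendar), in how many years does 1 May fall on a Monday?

Track 1 May's weekday year by year (advancing +1, or +2 across a Feb 29):
  1834: Thu  1835: Fri (+1)  1836: Sun (+2)  1837: Mon (+1) ✓  1838: Tue (+1)
  1839: Wed (+1)  1840: Fri (+2)  1841: Sat (+1)  1842: Sun (+1)  1843: Mon (+1) ✓
  1844: Wed (+2)  1845: Thu (+1)  1846: Fri (+1)  1847: Sat (+1)  … (9 more years) …
  1857: Fri (+1)  1858: Sat (+1)  1859: Sun (+1)  1860: Tue (+2)  1861: Wed (+1)
  1862: Thu (+1)  1863: Fri (+1)  1864: Sun (+2)  1865: Mon (+1) ✓  1866: Tue (+1)
  1867: Wed (+1)  1868: Fri (+2)  1869: Sat (+1)  1870: Sun (+1)
Monday years: 1837, 1843, 1848, 1854, 1865 — 5 in total.

5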